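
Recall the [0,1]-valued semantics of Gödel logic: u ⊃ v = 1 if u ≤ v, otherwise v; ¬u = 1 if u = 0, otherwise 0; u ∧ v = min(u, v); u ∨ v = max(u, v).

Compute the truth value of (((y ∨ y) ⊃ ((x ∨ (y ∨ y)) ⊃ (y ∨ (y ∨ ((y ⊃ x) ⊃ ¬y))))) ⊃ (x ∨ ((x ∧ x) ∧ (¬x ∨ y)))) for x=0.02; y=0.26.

(y ∨ y) = max(0.26, 0.26) = 0.26
(y ∨ y) = max(0.26, 0.26) = 0.26
(x ∨ (y ∨ y)) = max(0.02, 0.26) = 0.26
(y ⊃ x): 0.26 > 0.02, so result = 0.02
¬y: Gödel ¬ of 0.26 = 0 (operand ≠ 0)
((y ⊃ x) ⊃ ¬y): 0.02 > 0, so result = 0
(y ∨ ((y ⊃ x) ⊃ ¬y)) = max(0.26, 0) = 0.26
(y ∨ (y ∨ ((y ⊃ x) ⊃ ¬y))) = max(0.26, 0.26) = 0.26
((x ∨ (y ∨ y)) ⊃ (y ∨ (y ∨ ((y ⊃ x) ⊃ ¬y)))): 0.26 ≤ 0.26, so result = 1
((y ∨ y) ⊃ ((x ∨ (y ∨ y)) ⊃ (y ∨ (y ∨ ((y ⊃ x) ⊃ ¬y))))): 0.26 ≤ 1, so result = 1
(x ∧ x) = min(0.02, 0.02) = 0.02
¬x: Gödel ¬ of 0.02 = 0 (operand ≠ 0)
(¬x ∨ y) = max(0, 0.26) = 0.26
((x ∧ x) ∧ (¬x ∨ y)) = min(0.02, 0.26) = 0.02
(x ∨ ((x ∧ x) ∧ (¬x ∨ y))) = max(0.02, 0.02) = 0.02
(((y ∨ y) ⊃ ((x ∨ (y ∨ y)) ⊃ (y ∨ (y ∨ ((y ⊃ x) ⊃ ¬y))))) ⊃ (x ∨ ((x ∧ x) ∧ (¬x ∨ y)))): 1 > 0.02, so result = 0.02

0.02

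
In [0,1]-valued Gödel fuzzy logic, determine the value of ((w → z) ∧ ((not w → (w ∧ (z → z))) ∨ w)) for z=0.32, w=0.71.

0.32

(w → z): 0.71 > 0.32, so result = 0.32
not w: Gödel ¬ of 0.71 = 0 (operand ≠ 0)
(z → z): 0.32 ≤ 0.32, so result = 1
(w ∧ (z → z)) = min(0.71, 1) = 0.71
(not w → (w ∧ (z → z))): 0 ≤ 0.71, so result = 1
((not w → (w ∧ (z → z))) ∨ w) = max(1, 0.71) = 1
((w → z) ∧ ((not w → (w ∧ (z → z))) ∨ w)) = min(0.32, 1) = 0.32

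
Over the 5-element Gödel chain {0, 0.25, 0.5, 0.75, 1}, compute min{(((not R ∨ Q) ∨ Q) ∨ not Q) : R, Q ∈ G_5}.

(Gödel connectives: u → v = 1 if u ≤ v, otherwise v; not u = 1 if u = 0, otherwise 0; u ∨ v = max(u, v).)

The minimum is attained at R = 0.25, Q = 0.25:
  not R: Gödel ¬ of 0.25 = 0 (operand ≠ 0)
  (not R ∨ Q) = max(0, 0.25) = 0.25
  ((not R ∨ Q) ∨ Q) = max(0.25, 0.25) = 0.25
  not Q: Gödel ¬ of 0.25 = 0 (operand ≠ 0)
  (((not R ∨ Q) ∨ Q) ∨ not Q) = max(0.25, 0) = 0.25
Checking all 25 assignments confirms none give a value below 0.25.

0.25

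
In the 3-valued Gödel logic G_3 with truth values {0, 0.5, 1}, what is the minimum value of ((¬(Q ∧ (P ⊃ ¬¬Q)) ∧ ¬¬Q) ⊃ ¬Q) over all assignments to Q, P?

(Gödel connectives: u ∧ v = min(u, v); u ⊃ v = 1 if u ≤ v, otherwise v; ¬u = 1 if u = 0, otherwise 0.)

Every assignment gives 1. For instance at Q = 0, P = 0:
  ¬Q: Gödel ¬ of 0 = 1 (operand is 0)
  ¬¬Q: Gödel ¬ of 1 = 0 (operand ≠ 0)
  (P ⊃ ¬¬Q): 0 ≤ 0, so result = 1
  (Q ∧ (P ⊃ ¬¬Q)) = min(0, 1) = 0
  ¬(Q ∧ (P ⊃ ¬¬Q)): Gödel ¬ of 0 = 1 (operand is 0)
  ¬Q: Gödel ¬ of 0 = 1 (operand is 0)
  ¬¬Q: Gödel ¬ of 1 = 0 (operand ≠ 0)
  (¬(Q ∧ (P ⊃ ¬¬Q)) ∧ ¬¬Q) = min(1, 0) = 0
  ¬Q: Gödel ¬ of 0 = 1 (operand is 0)
  ((¬(Q ∧ (P ⊃ ¬¬Q)) ∧ ¬¬Q) ⊃ ¬Q): 0 ≤ 1, so result = 1
All 9 assignments give value 1 — the formula is a G_3-tautology.

1.00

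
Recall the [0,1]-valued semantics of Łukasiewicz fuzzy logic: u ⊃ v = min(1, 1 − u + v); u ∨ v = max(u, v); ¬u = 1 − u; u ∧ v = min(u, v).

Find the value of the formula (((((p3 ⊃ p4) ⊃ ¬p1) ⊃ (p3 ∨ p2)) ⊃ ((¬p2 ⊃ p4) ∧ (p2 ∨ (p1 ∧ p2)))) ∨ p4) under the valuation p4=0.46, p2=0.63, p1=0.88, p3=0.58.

(p3 ⊃ p4): min(1, 1 − 0.58 + 0.46) = 0.88
¬p1: Łukasiewicz ¬ gives 1 − 0.88 = 0.12
((p3 ⊃ p4) ⊃ ¬p1): min(1, 1 − 0.88 + 0.12) = 0.24
(p3 ∨ p2) = max(0.58, 0.63) = 0.63
(((p3 ⊃ p4) ⊃ ¬p1) ⊃ (p3 ∨ p2)): min(1, 1 − 0.24 + 0.63) = 1
¬p2: Łukasiewicz ¬ gives 1 − 0.63 = 0.37
(¬p2 ⊃ p4): min(1, 1 − 0.37 + 0.46) = 1
(p1 ∧ p2) = min(0.88, 0.63) = 0.63
(p2 ∨ (p1 ∧ p2)) = max(0.63, 0.63) = 0.63
((¬p2 ⊃ p4) ∧ (p2 ∨ (p1 ∧ p2))) = min(1, 0.63) = 0.63
((((p3 ⊃ p4) ⊃ ¬p1) ⊃ (p3 ∨ p2)) ⊃ ((¬p2 ⊃ p4) ∧ (p2 ∨ (p1 ∧ p2)))): min(1, 1 − 1 + 0.63) = 0.63
(((((p3 ⊃ p4) ⊃ ¬p1) ⊃ (p3 ∨ p2)) ⊃ ((¬p2 ⊃ p4) ∧ (p2 ∨ (p1 ∧ p2)))) ∨ p4) = max(0.63, 0.46) = 0.63

0.63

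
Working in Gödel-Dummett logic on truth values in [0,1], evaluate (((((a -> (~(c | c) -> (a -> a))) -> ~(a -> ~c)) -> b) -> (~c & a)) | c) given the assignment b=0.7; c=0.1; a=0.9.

(c | c) = max(0.1, 0.1) = 0.1
~(c | c): Gödel ¬ of 0.1 = 0 (operand ≠ 0)
(a -> a): 0.9 ≤ 0.9, so result = 1
(~(c | c) -> (a -> a)): 0 ≤ 1, so result = 1
(a -> (~(c | c) -> (a -> a))): 0.9 ≤ 1, so result = 1
~c: Gödel ¬ of 0.1 = 0 (operand ≠ 0)
(a -> ~c): 0.9 > 0, so result = 0
~(a -> ~c): Gödel ¬ of 0 = 1 (operand is 0)
((a -> (~(c | c) -> (a -> a))) -> ~(a -> ~c)): 1 ≤ 1, so result = 1
(((a -> (~(c | c) -> (a -> a))) -> ~(a -> ~c)) -> b): 1 > 0.7, so result = 0.7
~c: Gödel ¬ of 0.1 = 0 (operand ≠ 0)
(~c & a) = min(0, 0.9) = 0
((((a -> (~(c | c) -> (a -> a))) -> ~(a -> ~c)) -> b) -> (~c & a)): 0.7 > 0, so result = 0
(((((a -> (~(c | c) -> (a -> a))) -> ~(a -> ~c)) -> b) -> (~c & a)) | c) = max(0, 0.1) = 0.1

0.10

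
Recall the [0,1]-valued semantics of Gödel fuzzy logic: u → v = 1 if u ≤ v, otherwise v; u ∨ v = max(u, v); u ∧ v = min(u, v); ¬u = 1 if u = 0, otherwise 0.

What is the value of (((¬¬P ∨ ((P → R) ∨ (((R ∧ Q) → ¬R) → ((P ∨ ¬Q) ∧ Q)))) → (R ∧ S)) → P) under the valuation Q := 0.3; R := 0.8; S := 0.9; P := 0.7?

0.70

¬P: Gödel ¬ of 0.7 = 0 (operand ≠ 0)
¬¬P: Gödel ¬ of 0 = 1 (operand is 0)
(P → R): 0.7 ≤ 0.8, so result = 1
(R ∧ Q) = min(0.8, 0.3) = 0.3
¬R: Gödel ¬ of 0.8 = 0 (operand ≠ 0)
((R ∧ Q) → ¬R): 0.3 > 0, so result = 0
¬Q: Gödel ¬ of 0.3 = 0 (operand ≠ 0)
(P ∨ ¬Q) = max(0.7, 0) = 0.7
((P ∨ ¬Q) ∧ Q) = min(0.7, 0.3) = 0.3
(((R ∧ Q) → ¬R) → ((P ∨ ¬Q) ∧ Q)): 0 ≤ 0.3, so result = 1
((P → R) ∨ (((R ∧ Q) → ¬R) → ((P ∨ ¬Q) ∧ Q))) = max(1, 1) = 1
(¬¬P ∨ ((P → R) ∨ (((R ∧ Q) → ¬R) → ((P ∨ ¬Q) ∧ Q)))) = max(1, 1) = 1
(R ∧ S) = min(0.8, 0.9) = 0.8
((¬¬P ∨ ((P → R) ∨ (((R ∧ Q) → ¬R) → ((P ∨ ¬Q) ∧ Q)))) → (R ∧ S)): 1 > 0.8, so result = 0.8
(((¬¬P ∨ ((P → R) ∨ (((R ∧ Q) → ¬R) → ((P ∨ ¬Q) ∧ Q)))) → (R ∧ S)) → P): 0.8 > 0.7, so result = 0.7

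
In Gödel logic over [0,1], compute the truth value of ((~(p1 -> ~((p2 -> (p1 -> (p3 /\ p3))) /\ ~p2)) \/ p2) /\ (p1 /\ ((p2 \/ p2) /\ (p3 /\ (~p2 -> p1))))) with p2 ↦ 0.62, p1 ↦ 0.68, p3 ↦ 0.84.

0.62

(p3 /\ p3) = min(0.84, 0.84) = 0.84
(p1 -> (p3 /\ p3)): 0.68 ≤ 0.84, so result = 1
(p2 -> (p1 -> (p3 /\ p3))): 0.62 ≤ 1, so result = 1
~p2: Gödel ¬ of 0.62 = 0 (operand ≠ 0)
((p2 -> (p1 -> (p3 /\ p3))) /\ ~p2) = min(1, 0) = 0
~((p2 -> (p1 -> (p3 /\ p3))) /\ ~p2): Gödel ¬ of 0 = 1 (operand is 0)
(p1 -> ~((p2 -> (p1 -> (p3 /\ p3))) /\ ~p2)): 0.68 ≤ 1, so result = 1
~(p1 -> ~((p2 -> (p1 -> (p3 /\ p3))) /\ ~p2)): Gödel ¬ of 1 = 0 (operand ≠ 0)
(~(p1 -> ~((p2 -> (p1 -> (p3 /\ p3))) /\ ~p2)) \/ p2) = max(0, 0.62) = 0.62
(p2 \/ p2) = max(0.62, 0.62) = 0.62
~p2: Gödel ¬ of 0.62 = 0 (operand ≠ 0)
(~p2 -> p1): 0 ≤ 0.68, so result = 1
(p3 /\ (~p2 -> p1)) = min(0.84, 1) = 0.84
((p2 \/ p2) /\ (p3 /\ (~p2 -> p1))) = min(0.62, 0.84) = 0.62
(p1 /\ ((p2 \/ p2) /\ (p3 /\ (~p2 -> p1)))) = min(0.68, 0.62) = 0.62
((~(p1 -> ~((p2 -> (p1 -> (p3 /\ p3))) /\ ~p2)) \/ p2) /\ (p1 /\ ((p2 \/ p2) /\ (p3 /\ (~p2 -> p1))))) = min(0.62, 0.62) = 0.62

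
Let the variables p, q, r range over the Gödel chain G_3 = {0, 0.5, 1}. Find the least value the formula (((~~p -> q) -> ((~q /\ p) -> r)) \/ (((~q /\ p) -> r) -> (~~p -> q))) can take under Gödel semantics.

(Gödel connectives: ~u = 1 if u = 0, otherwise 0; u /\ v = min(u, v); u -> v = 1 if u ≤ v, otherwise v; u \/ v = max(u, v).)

Every assignment gives 1. For instance at p = 0, q = 0, r = 0:
  ~p: Gödel ¬ of 0 = 1 (operand is 0)
  ~~p: Gödel ¬ of 1 = 0 (operand ≠ 0)
  (~~p -> q): 0 ≤ 0, so result = 1
  ~q: Gödel ¬ of 0 = 1 (operand is 0)
  (~q /\ p) = min(1, 0) = 0
  ((~q /\ p) -> r): 0 ≤ 0, so result = 1
  ((~~p -> q) -> ((~q /\ p) -> r)): 1 ≤ 1, so result = 1
  ~q: Gödel ¬ of 0 = 1 (operand is 0)
  (~q /\ p) = min(1, 0) = 0
  ((~q /\ p) -> r): 0 ≤ 0, so result = 1
  ~p: Gödel ¬ of 0 = 1 (operand is 0)
  ~~p: Gödel ¬ of 1 = 0 (operand ≠ 0)
  (~~p -> q): 0 ≤ 0, so result = 1
  (((~q /\ p) -> r) -> (~~p -> q)): 1 ≤ 1, so result = 1
  (((~~p -> q) -> ((~q /\ p) -> r)) \/ (((~q /\ p) -> r) -> (~~p -> q))) = max(1, 1) = 1
All 27 assignments give value 1 — the formula is a G_3-tautology.

1.00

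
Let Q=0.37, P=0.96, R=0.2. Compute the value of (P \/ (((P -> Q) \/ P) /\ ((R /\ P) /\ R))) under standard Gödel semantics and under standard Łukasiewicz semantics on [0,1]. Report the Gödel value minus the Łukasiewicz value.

Gödel evaluation:
  (P -> Q): 0.96 > 0.37, so result = 0.37
  ((P -> Q) \/ P) = max(0.37, 0.96) = 0.96
  (R /\ P) = min(0.2, 0.96) = 0.2
  ((R /\ P) /\ R) = min(0.2, 0.2) = 0.2
  (((P -> Q) \/ P) /\ ((R /\ P) /\ R)) = min(0.96, 0.2) = 0.2
  (P \/ (((P -> Q) \/ P) /\ ((R /\ P) /\ R))) = max(0.96, 0.2) = 0.96
  Gödel value = 0.96
Łukasiewicz evaluation:
  (P -> Q): min(1, 1 − 0.96 + 0.37) = 0.41
  ((P -> Q) \/ P) = max(0.41, 0.96) = 0.96
  (R /\ P) = min(0.2, 0.96) = 0.2
  ((R /\ P) /\ R) = min(0.2, 0.2) = 0.2
  (((P -> Q) \/ P) /\ ((R /\ P) /\ R)) = min(0.96, 0.2) = 0.2
  (P \/ (((P -> Q) \/ P) /\ ((R /\ P) /\ R))) = max(0.96, 0.2) = 0.96
  Łukasiewicz value = 0.96
Difference: 0.96 − 0.96 = 0.00

0.00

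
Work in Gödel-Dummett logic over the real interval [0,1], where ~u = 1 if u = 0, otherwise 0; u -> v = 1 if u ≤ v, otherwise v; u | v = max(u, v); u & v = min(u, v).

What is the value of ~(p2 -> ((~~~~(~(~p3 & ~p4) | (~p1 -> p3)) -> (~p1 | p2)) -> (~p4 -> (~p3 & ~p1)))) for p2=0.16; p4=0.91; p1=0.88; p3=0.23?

0.00

~p3: Gödel ¬ of 0.23 = 0 (operand ≠ 0)
~p4: Gödel ¬ of 0.91 = 0 (operand ≠ 0)
(~p3 & ~p4) = min(0, 0) = 0
~(~p3 & ~p4): Gödel ¬ of 0 = 1 (operand is 0)
~p1: Gödel ¬ of 0.88 = 0 (operand ≠ 0)
(~p1 -> p3): 0 ≤ 0.23, so result = 1
(~(~p3 & ~p4) | (~p1 -> p3)) = max(1, 1) = 1
~(~(~p3 & ~p4) | (~p1 -> p3)): Gödel ¬ of 1 = 0 (operand ≠ 0)
~~(~(~p3 & ~p4) | (~p1 -> p3)): Gödel ¬ of 0 = 1 (operand is 0)
~~~(~(~p3 & ~p4) | (~p1 -> p3)): Gödel ¬ of 1 = 0 (operand ≠ 0)
~~~~(~(~p3 & ~p4) | (~p1 -> p3)): Gödel ¬ of 0 = 1 (operand is 0)
~p1: Gödel ¬ of 0.88 = 0 (operand ≠ 0)
(~p1 | p2) = max(0, 0.16) = 0.16
(~~~~(~(~p3 & ~p4) | (~p1 -> p3)) -> (~p1 | p2)): 1 > 0.16, so result = 0.16
~p4: Gödel ¬ of 0.91 = 0 (operand ≠ 0)
~p3: Gödel ¬ of 0.23 = 0 (operand ≠ 0)
~p1: Gödel ¬ of 0.88 = 0 (operand ≠ 0)
(~p3 & ~p1) = min(0, 0) = 0
(~p4 -> (~p3 & ~p1)): 0 ≤ 0, so result = 1
((~~~~(~(~p3 & ~p4) | (~p1 -> p3)) -> (~p1 | p2)) -> (~p4 -> (~p3 & ~p1))): 0.16 ≤ 1, so result = 1
(p2 -> ((~~~~(~(~p3 & ~p4) | (~p1 -> p3)) -> (~p1 | p2)) -> (~p4 -> (~p3 & ~p1)))): 0.16 ≤ 1, so result = 1
~(p2 -> ((~~~~(~(~p3 & ~p4) | (~p1 -> p3)) -> (~p1 | p2)) -> (~p4 -> (~p3 & ~p1)))): Gödel ¬ of 1 = 0 (operand ≠ 0)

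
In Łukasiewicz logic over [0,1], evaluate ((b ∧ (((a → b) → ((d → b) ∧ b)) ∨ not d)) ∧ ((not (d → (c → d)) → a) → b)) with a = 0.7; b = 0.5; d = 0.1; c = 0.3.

(a → b): min(1, 1 − 0.7 + 0.5) = 0.8
(d → b): min(1, 1 − 0.1 + 0.5) = 1
((d → b) ∧ b) = min(1, 0.5) = 0.5
((a → b) → ((d → b) ∧ b)): min(1, 1 − 0.8 + 0.5) = 0.7
not d: Łukasiewicz ¬ gives 1 − 0.1 = 0.9
(((a → b) → ((d → b) ∧ b)) ∨ not d) = max(0.7, 0.9) = 0.9
(b ∧ (((a → b) → ((d → b) ∧ b)) ∨ not d)) = min(0.5, 0.9) = 0.5
(c → d): min(1, 1 − 0.3 + 0.1) = 0.8
(d → (c → d)): min(1, 1 − 0.1 + 0.8) = 1
not (d → (c → d)): Łukasiewicz ¬ gives 1 − 1 = 0
(not (d → (c → d)) → a): min(1, 1 − 0 + 0.7) = 1
((not (d → (c → d)) → a) → b): min(1, 1 − 1 + 0.5) = 0.5
((b ∧ (((a → b) → ((d → b) ∧ b)) ∨ not d)) ∧ ((not (d → (c → d)) → a) → b)) = min(0.5, 0.5) = 0.5

0.50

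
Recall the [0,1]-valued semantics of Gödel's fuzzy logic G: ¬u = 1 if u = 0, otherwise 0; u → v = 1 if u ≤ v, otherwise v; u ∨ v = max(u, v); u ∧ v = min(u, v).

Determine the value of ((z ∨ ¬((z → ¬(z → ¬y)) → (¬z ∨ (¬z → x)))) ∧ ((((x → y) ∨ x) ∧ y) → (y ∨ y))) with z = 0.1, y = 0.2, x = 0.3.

0.10

¬y: Gödel ¬ of 0.2 = 0 (operand ≠ 0)
(z → ¬y): 0.1 > 0, so result = 0
¬(z → ¬y): Gödel ¬ of 0 = 1 (operand is 0)
(z → ¬(z → ¬y)): 0.1 ≤ 1, so result = 1
¬z: Gödel ¬ of 0.1 = 0 (operand ≠ 0)
¬z: Gödel ¬ of 0.1 = 0 (operand ≠ 0)
(¬z → x): 0 ≤ 0.3, so result = 1
(¬z ∨ (¬z → x)) = max(0, 1) = 1
((z → ¬(z → ¬y)) → (¬z ∨ (¬z → x))): 1 ≤ 1, so result = 1
¬((z → ¬(z → ¬y)) → (¬z ∨ (¬z → x))): Gödel ¬ of 1 = 0 (operand ≠ 0)
(z ∨ ¬((z → ¬(z → ¬y)) → (¬z ∨ (¬z → x)))) = max(0.1, 0) = 0.1
(x → y): 0.3 > 0.2, so result = 0.2
((x → y) ∨ x) = max(0.2, 0.3) = 0.3
(((x → y) ∨ x) ∧ y) = min(0.3, 0.2) = 0.2
(y ∨ y) = max(0.2, 0.2) = 0.2
((((x → y) ∨ x) ∧ y) → (y ∨ y)): 0.2 ≤ 0.2, so result = 1
((z ∨ ¬((z → ¬(z → ¬y)) → (¬z ∨ (¬z → x)))) ∧ ((((x → y) ∨ x) ∧ y) → (y ∨ y))) = min(0.1, 1) = 0.1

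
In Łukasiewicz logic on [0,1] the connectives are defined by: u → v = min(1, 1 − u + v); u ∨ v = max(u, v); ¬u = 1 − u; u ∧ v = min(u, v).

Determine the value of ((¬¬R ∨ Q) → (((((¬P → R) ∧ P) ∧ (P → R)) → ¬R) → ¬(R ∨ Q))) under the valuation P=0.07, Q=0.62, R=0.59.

0.76

¬R: Łukasiewicz ¬ gives 1 − 0.59 = 0.41
¬¬R: Łukasiewicz ¬ gives 1 − 0.41 = 0.59
(¬¬R ∨ Q) = max(0.59, 0.62) = 0.62
¬P: Łukasiewicz ¬ gives 1 − 0.07 = 0.93
(¬P → R): min(1, 1 − 0.93 + 0.59) = 0.66
((¬P → R) ∧ P) = min(0.66, 0.07) = 0.07
(P → R): min(1, 1 − 0.07 + 0.59) = 1
(((¬P → R) ∧ P) ∧ (P → R)) = min(0.07, 1) = 0.07
¬R: Łukasiewicz ¬ gives 1 − 0.59 = 0.41
((((¬P → R) ∧ P) ∧ (P → R)) → ¬R): min(1, 1 − 0.07 + 0.41) = 1
(R ∨ Q) = max(0.59, 0.62) = 0.62
¬(R ∨ Q): Łukasiewicz ¬ gives 1 − 0.62 = 0.38
(((((¬P → R) ∧ P) ∧ (P → R)) → ¬R) → ¬(R ∨ Q)): min(1, 1 − 1 + 0.38) = 0.38
((¬¬R ∨ Q) → (((((¬P → R) ∧ P) ∧ (P → R)) → ¬R) → ¬(R ∨ Q))): min(1, 1 − 0.62 + 0.38) = 0.76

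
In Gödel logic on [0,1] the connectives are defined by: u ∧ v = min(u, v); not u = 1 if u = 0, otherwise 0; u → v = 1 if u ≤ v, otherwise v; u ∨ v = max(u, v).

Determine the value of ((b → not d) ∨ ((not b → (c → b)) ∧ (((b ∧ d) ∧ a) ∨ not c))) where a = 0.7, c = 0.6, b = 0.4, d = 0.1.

not d: Gödel ¬ of 0.1 = 0 (operand ≠ 0)
(b → not d): 0.4 > 0, so result = 0
not b: Gödel ¬ of 0.4 = 0 (operand ≠ 0)
(c → b): 0.6 > 0.4, so result = 0.4
(not b → (c → b)): 0 ≤ 0.4, so result = 1
(b ∧ d) = min(0.4, 0.1) = 0.1
((b ∧ d) ∧ a) = min(0.1, 0.7) = 0.1
not c: Gödel ¬ of 0.6 = 0 (operand ≠ 0)
(((b ∧ d) ∧ a) ∨ not c) = max(0.1, 0) = 0.1
((not b → (c → b)) ∧ (((b ∧ d) ∧ a) ∨ not c)) = min(1, 0.1) = 0.1
((b → not d) ∨ ((not b → (c → b)) ∧ (((b ∧ d) ∧ a) ∨ not c))) = max(0, 0.1) = 0.1

0.10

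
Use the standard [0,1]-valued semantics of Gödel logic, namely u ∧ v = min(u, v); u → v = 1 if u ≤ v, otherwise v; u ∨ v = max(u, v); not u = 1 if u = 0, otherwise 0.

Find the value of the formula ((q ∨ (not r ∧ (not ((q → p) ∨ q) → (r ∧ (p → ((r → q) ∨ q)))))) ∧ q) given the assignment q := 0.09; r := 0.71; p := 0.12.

not r: Gödel ¬ of 0.71 = 0 (operand ≠ 0)
(q → p): 0.09 ≤ 0.12, so result = 1
((q → p) ∨ q) = max(1, 0.09) = 1
not ((q → p) ∨ q): Gödel ¬ of 1 = 0 (operand ≠ 0)
(r → q): 0.71 > 0.09, so result = 0.09
((r → q) ∨ q) = max(0.09, 0.09) = 0.09
(p → ((r → q) ∨ q)): 0.12 > 0.09, so result = 0.09
(r ∧ (p → ((r → q) ∨ q))) = min(0.71, 0.09) = 0.09
(not ((q → p) ∨ q) → (r ∧ (p → ((r → q) ∨ q)))): 0 ≤ 0.09, so result = 1
(not r ∧ (not ((q → p) ∨ q) → (r ∧ (p → ((r → q) ∨ q))))) = min(0, 1) = 0
(q ∨ (not r ∧ (not ((q → p) ∨ q) → (r ∧ (p → ((r → q) ∨ q)))))) = max(0.09, 0) = 0.09
((q ∨ (not r ∧ (not ((q → p) ∨ q) → (r ∧ (p → ((r → q) ∨ q)))))) ∧ q) = min(0.09, 0.09) = 0.09

0.09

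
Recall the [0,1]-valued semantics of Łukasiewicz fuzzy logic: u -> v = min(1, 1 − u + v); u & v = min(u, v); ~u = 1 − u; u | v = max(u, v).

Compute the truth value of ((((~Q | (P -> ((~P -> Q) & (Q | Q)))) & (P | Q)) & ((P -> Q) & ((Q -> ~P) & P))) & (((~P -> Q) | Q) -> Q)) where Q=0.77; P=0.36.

~Q: Łukasiewicz ¬ gives 1 − 0.77 = 0.23
~P: Łukasiewicz ¬ gives 1 − 0.36 = 0.64
(~P -> Q): min(1, 1 − 0.64 + 0.77) = 1
(Q | Q) = max(0.77, 0.77) = 0.77
((~P -> Q) & (Q | Q)) = min(1, 0.77) = 0.77
(P -> ((~P -> Q) & (Q | Q))): min(1, 1 − 0.36 + 0.77) = 1
(~Q | (P -> ((~P -> Q) & (Q | Q)))) = max(0.23, 1) = 1
(P | Q) = max(0.36, 0.77) = 0.77
((~Q | (P -> ((~P -> Q) & (Q | Q)))) & (P | Q)) = min(1, 0.77) = 0.77
(P -> Q): min(1, 1 − 0.36 + 0.77) = 1
~P: Łukasiewicz ¬ gives 1 − 0.36 = 0.64
(Q -> ~P): min(1, 1 − 0.77 + 0.64) = 0.87
((Q -> ~P) & P) = min(0.87, 0.36) = 0.36
((P -> Q) & ((Q -> ~P) & P)) = min(1, 0.36) = 0.36
(((~Q | (P -> ((~P -> Q) & (Q | Q)))) & (P | Q)) & ((P -> Q) & ((Q -> ~P) & P))) = min(0.77, 0.36) = 0.36
~P: Łukasiewicz ¬ gives 1 − 0.36 = 0.64
(~P -> Q): min(1, 1 − 0.64 + 0.77) = 1
((~P -> Q) | Q) = max(1, 0.77) = 1
(((~P -> Q) | Q) -> Q): min(1, 1 − 1 + 0.77) = 0.77
((((~Q | (P -> ((~P -> Q) & (Q | Q)))) & (P | Q)) & ((P -> Q) & ((Q -> ~P) & P))) & (((~P -> Q) | Q) -> Q)) = min(0.36, 0.77) = 0.36

0.36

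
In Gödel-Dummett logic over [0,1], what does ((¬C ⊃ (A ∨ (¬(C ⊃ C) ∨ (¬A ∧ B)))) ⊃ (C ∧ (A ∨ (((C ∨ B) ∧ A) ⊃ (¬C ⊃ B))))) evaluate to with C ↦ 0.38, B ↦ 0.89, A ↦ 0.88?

¬C: Gödel ¬ of 0.38 = 0 (operand ≠ 0)
(C ⊃ C): 0.38 ≤ 0.38, so result = 1
¬(C ⊃ C): Gödel ¬ of 1 = 0 (operand ≠ 0)
¬A: Gödel ¬ of 0.88 = 0 (operand ≠ 0)
(¬A ∧ B) = min(0, 0.89) = 0
(¬(C ⊃ C) ∨ (¬A ∧ B)) = max(0, 0) = 0
(A ∨ (¬(C ⊃ C) ∨ (¬A ∧ B))) = max(0.88, 0) = 0.88
(¬C ⊃ (A ∨ (¬(C ⊃ C) ∨ (¬A ∧ B)))): 0 ≤ 0.88, so result = 1
(C ∨ B) = max(0.38, 0.89) = 0.89
((C ∨ B) ∧ A) = min(0.89, 0.88) = 0.88
¬C: Gödel ¬ of 0.38 = 0 (operand ≠ 0)
(¬C ⊃ B): 0 ≤ 0.89, so result = 1
(((C ∨ B) ∧ A) ⊃ (¬C ⊃ B)): 0.88 ≤ 1, so result = 1
(A ∨ (((C ∨ B) ∧ A) ⊃ (¬C ⊃ B))) = max(0.88, 1) = 1
(C ∧ (A ∨ (((C ∨ B) ∧ A) ⊃ (¬C ⊃ B)))) = min(0.38, 1) = 0.38
((¬C ⊃ (A ∨ (¬(C ⊃ C) ∨ (¬A ∧ B)))) ⊃ (C ∧ (A ∨ (((C ∨ B) ∧ A) ⊃ (¬C ⊃ B))))): 1 > 0.38, so result = 0.38

0.38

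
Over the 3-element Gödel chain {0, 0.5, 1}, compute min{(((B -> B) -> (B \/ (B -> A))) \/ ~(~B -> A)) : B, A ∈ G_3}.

0.50

The minimum is attained at B = 0.5, A = 0:
  (B -> B): 0.5 ≤ 0.5, so result = 1
  (B -> A): 0.5 > 0, so result = 0
  (B \/ (B -> A)) = max(0.5, 0) = 0.5
  ((B -> B) -> (B \/ (B -> A))): 1 > 0.5, so result = 0.5
  ~B: Gödel ¬ of 0.5 = 0 (operand ≠ 0)
  (~B -> A): 0 ≤ 0, so result = 1
  ~(~B -> A): Gödel ¬ of 1 = 0 (operand ≠ 0)
  (((B -> B) -> (B \/ (B -> A))) \/ ~(~B -> A)) = max(0.5, 0) = 0.5
Checking all 9 assignments confirms none give a value below 0.50.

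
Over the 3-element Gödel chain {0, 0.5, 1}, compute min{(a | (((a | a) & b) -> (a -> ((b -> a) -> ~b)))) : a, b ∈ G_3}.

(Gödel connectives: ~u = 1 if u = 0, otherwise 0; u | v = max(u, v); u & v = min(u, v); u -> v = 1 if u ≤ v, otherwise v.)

The minimum is attained at a = 0.5, b = 0.5:
  (a | a) = max(0.5, 0.5) = 0.5
  ((a | a) & b) = min(0.5, 0.5) = 0.5
  (b -> a): 0.5 ≤ 0.5, so result = 1
  ~b: Gödel ¬ of 0.5 = 0 (operand ≠ 0)
  ((b -> a) -> ~b): 1 > 0, so result = 0
  (a -> ((b -> a) -> ~b)): 0.5 > 0, so result = 0
  (((a | a) & b) -> (a -> ((b -> a) -> ~b))): 0.5 > 0, so result = 0
  (a | (((a | a) & b) -> (a -> ((b -> a) -> ~b)))) = max(0.5, 0) = 0.5
Checking all 9 assignments confirms none give a value below 0.50.

0.50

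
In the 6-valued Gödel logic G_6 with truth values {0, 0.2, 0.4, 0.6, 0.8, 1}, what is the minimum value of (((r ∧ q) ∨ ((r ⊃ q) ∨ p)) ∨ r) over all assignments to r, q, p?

The minimum is attained at r = 0.2, q = 0, p = 0:
  (r ∧ q) = min(0.2, 0) = 0
  (r ⊃ q): 0.2 > 0, so result = 0
  ((r ⊃ q) ∨ p) = max(0, 0) = 0
  ((r ∧ q) ∨ ((r ⊃ q) ∨ p)) = max(0, 0) = 0
  (((r ∧ q) ∨ ((r ⊃ q) ∨ p)) ∨ r) = max(0, 0.2) = 0.2
Checking all 216 assignments confirms none give a value below 0.20.

0.20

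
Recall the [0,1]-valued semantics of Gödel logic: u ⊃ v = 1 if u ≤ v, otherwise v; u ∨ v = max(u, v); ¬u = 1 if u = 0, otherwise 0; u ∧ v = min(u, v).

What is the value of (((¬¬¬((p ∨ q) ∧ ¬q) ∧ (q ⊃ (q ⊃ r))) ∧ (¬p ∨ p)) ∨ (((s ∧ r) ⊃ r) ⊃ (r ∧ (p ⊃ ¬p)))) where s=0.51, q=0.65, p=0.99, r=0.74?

0.99

(p ∨ q) = max(0.99, 0.65) = 0.99
¬q: Gödel ¬ of 0.65 = 0 (operand ≠ 0)
((p ∨ q) ∧ ¬q) = min(0.99, 0) = 0
¬((p ∨ q) ∧ ¬q): Gödel ¬ of 0 = 1 (operand is 0)
¬¬((p ∨ q) ∧ ¬q): Gödel ¬ of 1 = 0 (operand ≠ 0)
¬¬¬((p ∨ q) ∧ ¬q): Gödel ¬ of 0 = 1 (operand is 0)
(q ⊃ r): 0.65 ≤ 0.74, so result = 1
(q ⊃ (q ⊃ r)): 0.65 ≤ 1, so result = 1
(¬¬¬((p ∨ q) ∧ ¬q) ∧ (q ⊃ (q ⊃ r))) = min(1, 1) = 1
¬p: Gödel ¬ of 0.99 = 0 (operand ≠ 0)
(¬p ∨ p) = max(0, 0.99) = 0.99
((¬¬¬((p ∨ q) ∧ ¬q) ∧ (q ⊃ (q ⊃ r))) ∧ (¬p ∨ p)) = min(1, 0.99) = 0.99
(s ∧ r) = min(0.51, 0.74) = 0.51
((s ∧ r) ⊃ r): 0.51 ≤ 0.74, so result = 1
¬p: Gödel ¬ of 0.99 = 0 (operand ≠ 0)
(p ⊃ ¬p): 0.99 > 0, so result = 0
(r ∧ (p ⊃ ¬p)) = min(0.74, 0) = 0
(((s ∧ r) ⊃ r) ⊃ (r ∧ (p ⊃ ¬p))): 1 > 0, so result = 0
(((¬¬¬((p ∨ q) ∧ ¬q) ∧ (q ⊃ (q ⊃ r))) ∧ (¬p ∨ p)) ∨ (((s ∧ r) ⊃ r) ⊃ (r ∧ (p ⊃ ¬p)))) = max(0.99, 0) = 0.99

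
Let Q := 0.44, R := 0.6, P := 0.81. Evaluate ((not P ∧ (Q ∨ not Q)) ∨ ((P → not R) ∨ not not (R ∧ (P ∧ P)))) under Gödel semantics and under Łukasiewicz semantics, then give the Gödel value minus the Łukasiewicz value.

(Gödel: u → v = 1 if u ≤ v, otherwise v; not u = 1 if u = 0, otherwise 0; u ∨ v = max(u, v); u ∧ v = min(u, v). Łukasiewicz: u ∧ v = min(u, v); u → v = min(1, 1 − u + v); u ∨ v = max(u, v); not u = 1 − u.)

Gödel evaluation:
  not P: Gödel ¬ of 0.81 = 0 (operand ≠ 0)
  not Q: Gödel ¬ of 0.44 = 0 (operand ≠ 0)
  (Q ∨ not Q) = max(0.44, 0) = 0.44
  (not P ∧ (Q ∨ not Q)) = min(0, 0.44) = 0
  not R: Gödel ¬ of 0.6 = 0 (operand ≠ 0)
  (P → not R): 0.81 > 0, so result = 0
  (P ∧ P) = min(0.81, 0.81) = 0.81
  (R ∧ (P ∧ P)) = min(0.6, 0.81) = 0.6
  not (R ∧ (P ∧ P)): Gödel ¬ of 0.6 = 0 (operand ≠ 0)
  not not (R ∧ (P ∧ P)): Gödel ¬ of 0 = 1 (operand is 0)
  ((P → not R) ∨ not not (R ∧ (P ∧ P))) = max(0, 1) = 1
  ((not P ∧ (Q ∨ not Q)) ∨ ((P → not R) ∨ not not (R ∧ (P ∧ P)))) = max(0, 1) = 1
  Gödel value = 1
Łukasiewicz evaluation:
  not P: Łukasiewicz ¬ gives 1 − 0.81 = 0.19
  not Q: Łukasiewicz ¬ gives 1 − 0.44 = 0.56
  (Q ∨ not Q) = max(0.44, 0.56) = 0.56
  (not P ∧ (Q ∨ not Q)) = min(0.19, 0.56) = 0.19
  not R: Łukasiewicz ¬ gives 1 − 0.6 = 0.4
  (P → not R): min(1, 1 − 0.81 + 0.4) = 0.59
  (P ∧ P) = min(0.81, 0.81) = 0.81
  (R ∧ (P ∧ P)) = min(0.6, 0.81) = 0.6
  not (R ∧ (P ∧ P)): Łukasiewicz ¬ gives 1 − 0.6 = 0.4
  not not (R ∧ (P ∧ P)): Łukasiewicz ¬ gives 1 − 0.4 = 0.6
  ((P → not R) ∨ not not (R ∧ (P ∧ P))) = max(0.59, 0.6) = 0.6
  ((not P ∧ (Q ∨ not Q)) ∨ ((P → not R) ∨ not not (R ∧ (P ∧ P)))) = max(0.19, 0.6) = 0.6
  Łukasiewicz value = 0.6
Difference: 1 − 0.6 = 0.40

0.40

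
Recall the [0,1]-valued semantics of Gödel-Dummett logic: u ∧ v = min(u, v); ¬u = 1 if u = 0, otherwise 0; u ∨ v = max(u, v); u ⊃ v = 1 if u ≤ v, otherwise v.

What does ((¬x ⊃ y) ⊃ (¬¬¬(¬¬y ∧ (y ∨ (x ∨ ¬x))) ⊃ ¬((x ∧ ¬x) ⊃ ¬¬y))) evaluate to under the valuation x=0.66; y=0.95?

¬x: Gödel ¬ of 0.66 = 0 (operand ≠ 0)
(¬x ⊃ y): 0 ≤ 0.95, so result = 1
¬y: Gödel ¬ of 0.95 = 0 (operand ≠ 0)
¬¬y: Gödel ¬ of 0 = 1 (operand is 0)
¬x: Gödel ¬ of 0.66 = 0 (operand ≠ 0)
(x ∨ ¬x) = max(0.66, 0) = 0.66
(y ∨ (x ∨ ¬x)) = max(0.95, 0.66) = 0.95
(¬¬y ∧ (y ∨ (x ∨ ¬x))) = min(1, 0.95) = 0.95
¬(¬¬y ∧ (y ∨ (x ∨ ¬x))): Gödel ¬ of 0.95 = 0 (operand ≠ 0)
¬¬(¬¬y ∧ (y ∨ (x ∨ ¬x))): Gödel ¬ of 0 = 1 (operand is 0)
¬¬¬(¬¬y ∧ (y ∨ (x ∨ ¬x))): Gödel ¬ of 1 = 0 (operand ≠ 0)
¬x: Gödel ¬ of 0.66 = 0 (operand ≠ 0)
(x ∧ ¬x) = min(0.66, 0) = 0
¬y: Gödel ¬ of 0.95 = 0 (operand ≠ 0)
¬¬y: Gödel ¬ of 0 = 1 (operand is 0)
((x ∧ ¬x) ⊃ ¬¬y): 0 ≤ 1, so result = 1
¬((x ∧ ¬x) ⊃ ¬¬y): Gödel ¬ of 1 = 0 (operand ≠ 0)
(¬¬¬(¬¬y ∧ (y ∨ (x ∨ ¬x))) ⊃ ¬((x ∧ ¬x) ⊃ ¬¬y)): 0 ≤ 0, so result = 1
((¬x ⊃ y) ⊃ (¬¬¬(¬¬y ∧ (y ∨ (x ∨ ¬x))) ⊃ ¬((x ∧ ¬x) ⊃ ¬¬y))): 1 ≤ 1, so result = 1

1.00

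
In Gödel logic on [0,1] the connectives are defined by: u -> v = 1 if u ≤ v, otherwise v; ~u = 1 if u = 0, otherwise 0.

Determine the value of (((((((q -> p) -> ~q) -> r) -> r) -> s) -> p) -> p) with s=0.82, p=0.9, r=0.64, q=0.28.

1.00

(q -> p): 0.28 ≤ 0.9, so result = 1
~q: Gödel ¬ of 0.28 = 0 (operand ≠ 0)
((q -> p) -> ~q): 1 > 0, so result = 0
(((q -> p) -> ~q) -> r): 0 ≤ 0.64, so result = 1
((((q -> p) -> ~q) -> r) -> r): 1 > 0.64, so result = 0.64
(((((q -> p) -> ~q) -> r) -> r) -> s): 0.64 ≤ 0.82, so result = 1
((((((q -> p) -> ~q) -> r) -> r) -> s) -> p): 1 > 0.9, so result = 0.9
(((((((q -> p) -> ~q) -> r) -> r) -> s) -> p) -> p): 0.9 ≤ 0.9, so result = 1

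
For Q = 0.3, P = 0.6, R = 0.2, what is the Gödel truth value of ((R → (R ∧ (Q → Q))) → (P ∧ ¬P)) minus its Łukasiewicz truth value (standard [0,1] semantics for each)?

-0.40

Gödel evaluation:
  (Q → Q): 0.3 ≤ 0.3, so result = 1
  (R ∧ (Q → Q)) = min(0.2, 1) = 0.2
  (R → (R ∧ (Q → Q))): 0.2 ≤ 0.2, so result = 1
  ¬P: Gödel ¬ of 0.6 = 0 (operand ≠ 0)
  (P ∧ ¬P) = min(0.6, 0) = 0
  ((R → (R ∧ (Q → Q))) → (P ∧ ¬P)): 1 > 0, so result = 0
  Gödel value = 0
Łukasiewicz evaluation:
  (Q → Q): min(1, 1 − 0.3 + 0.3) = 1
  (R ∧ (Q → Q)) = min(0.2, 1) = 0.2
  (R → (R ∧ (Q → Q))): min(1, 1 − 0.2 + 0.2) = 1
  ¬P: Łukasiewicz ¬ gives 1 − 0.6 = 0.4
  (P ∧ ¬P) = min(0.6, 0.4) = 0.4
  ((R → (R ∧ (Q → Q))) → (P ∧ ¬P)): min(1, 1 − 1 + 0.4) = 0.4
  Łukasiewicz value = 0.4
Difference: 0 − 0.4 = -0.40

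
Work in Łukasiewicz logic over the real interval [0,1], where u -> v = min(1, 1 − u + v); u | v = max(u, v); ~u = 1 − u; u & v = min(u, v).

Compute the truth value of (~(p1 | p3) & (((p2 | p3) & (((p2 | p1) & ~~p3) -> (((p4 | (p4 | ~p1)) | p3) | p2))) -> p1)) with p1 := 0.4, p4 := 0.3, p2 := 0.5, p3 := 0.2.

0.60

(p1 | p3) = max(0.4, 0.2) = 0.4
~(p1 | p3): Łukasiewicz ¬ gives 1 − 0.4 = 0.6
(p2 | p3) = max(0.5, 0.2) = 0.5
(p2 | p1) = max(0.5, 0.4) = 0.5
~p3: Łukasiewicz ¬ gives 1 − 0.2 = 0.8
~~p3: Łukasiewicz ¬ gives 1 − 0.8 = 0.2
((p2 | p1) & ~~p3) = min(0.5, 0.2) = 0.2
~p1: Łukasiewicz ¬ gives 1 − 0.4 = 0.6
(p4 | ~p1) = max(0.3, 0.6) = 0.6
(p4 | (p4 | ~p1)) = max(0.3, 0.6) = 0.6
((p4 | (p4 | ~p1)) | p3) = max(0.6, 0.2) = 0.6
(((p4 | (p4 | ~p1)) | p3) | p2) = max(0.6, 0.5) = 0.6
(((p2 | p1) & ~~p3) -> (((p4 | (p4 | ~p1)) | p3) | p2)): min(1, 1 − 0.2 + 0.6) = 1
((p2 | p3) & (((p2 | p1) & ~~p3) -> (((p4 | (p4 | ~p1)) | p3) | p2))) = min(0.5, 1) = 0.5
(((p2 | p3) & (((p2 | p1) & ~~p3) -> (((p4 | (p4 | ~p1)) | p3) | p2))) -> p1): min(1, 1 − 0.5 + 0.4) = 0.9
(~(p1 | p3) & (((p2 | p3) & (((p2 | p1) & ~~p3) -> (((p4 | (p4 | ~p1)) | p3) | p2))) -> p1)) = min(0.6, 0.9) = 0.6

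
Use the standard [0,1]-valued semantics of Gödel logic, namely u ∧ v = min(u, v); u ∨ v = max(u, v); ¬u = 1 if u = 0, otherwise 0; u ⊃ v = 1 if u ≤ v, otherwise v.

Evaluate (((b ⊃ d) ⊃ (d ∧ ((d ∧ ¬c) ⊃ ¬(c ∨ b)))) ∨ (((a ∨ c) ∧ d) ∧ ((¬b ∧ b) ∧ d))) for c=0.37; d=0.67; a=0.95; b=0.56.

(b ⊃ d): 0.56 ≤ 0.67, so result = 1
¬c: Gödel ¬ of 0.37 = 0 (operand ≠ 0)
(d ∧ ¬c) = min(0.67, 0) = 0
(c ∨ b) = max(0.37, 0.56) = 0.56
¬(c ∨ b): Gödel ¬ of 0.56 = 0 (operand ≠ 0)
((d ∧ ¬c) ⊃ ¬(c ∨ b)): 0 ≤ 0, so result = 1
(d ∧ ((d ∧ ¬c) ⊃ ¬(c ∨ b))) = min(0.67, 1) = 0.67
((b ⊃ d) ⊃ (d ∧ ((d ∧ ¬c) ⊃ ¬(c ∨ b)))): 1 > 0.67, so result = 0.67
(a ∨ c) = max(0.95, 0.37) = 0.95
((a ∨ c) ∧ d) = min(0.95, 0.67) = 0.67
¬b: Gödel ¬ of 0.56 = 0 (operand ≠ 0)
(¬b ∧ b) = min(0, 0.56) = 0
((¬b ∧ b) ∧ d) = min(0, 0.67) = 0
(((a ∨ c) ∧ d) ∧ ((¬b ∧ b) ∧ d)) = min(0.67, 0) = 0
(((b ⊃ d) ⊃ (d ∧ ((d ∧ ¬c) ⊃ ¬(c ∨ b)))) ∨ (((a ∨ c) ∧ d) ∧ ((¬b ∧ b) ∧ d))) = max(0.67, 0) = 0.67

0.67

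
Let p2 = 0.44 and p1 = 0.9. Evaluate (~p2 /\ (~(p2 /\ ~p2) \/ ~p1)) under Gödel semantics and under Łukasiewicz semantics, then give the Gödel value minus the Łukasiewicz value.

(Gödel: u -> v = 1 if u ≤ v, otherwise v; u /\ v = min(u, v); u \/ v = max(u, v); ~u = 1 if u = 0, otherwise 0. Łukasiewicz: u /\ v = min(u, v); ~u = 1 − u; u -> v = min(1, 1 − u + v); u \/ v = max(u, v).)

Gödel evaluation:
  ~p2: Gödel ¬ of 0.44 = 0 (operand ≠ 0)
  ~p2: Gödel ¬ of 0.44 = 0 (operand ≠ 0)
  (p2 /\ ~p2) = min(0.44, 0) = 0
  ~(p2 /\ ~p2): Gödel ¬ of 0 = 1 (operand is 0)
  ~p1: Gödel ¬ of 0.9 = 0 (operand ≠ 0)
  (~(p2 /\ ~p2) \/ ~p1) = max(1, 0) = 1
  (~p2 /\ (~(p2 /\ ~p2) \/ ~p1)) = min(0, 1) = 0
  Gödel value = 0
Łukasiewicz evaluation:
  ~p2: Łukasiewicz ¬ gives 1 − 0.44 = 0.56
  ~p2: Łukasiewicz ¬ gives 1 − 0.44 = 0.56
  (p2 /\ ~p2) = min(0.44, 0.56) = 0.44
  ~(p2 /\ ~p2): Łukasiewicz ¬ gives 1 − 0.44 = 0.56
  ~p1: Łukasiewicz ¬ gives 1 − 0.9 = 0.1
  (~(p2 /\ ~p2) \/ ~p1) = max(0.56, 0.1) = 0.56
  (~p2 /\ (~(p2 /\ ~p2) \/ ~p1)) = min(0.56, 0.56) = 0.56
  Łukasiewicz value = 0.56
Difference: 0 − 0.56 = -0.56

-0.56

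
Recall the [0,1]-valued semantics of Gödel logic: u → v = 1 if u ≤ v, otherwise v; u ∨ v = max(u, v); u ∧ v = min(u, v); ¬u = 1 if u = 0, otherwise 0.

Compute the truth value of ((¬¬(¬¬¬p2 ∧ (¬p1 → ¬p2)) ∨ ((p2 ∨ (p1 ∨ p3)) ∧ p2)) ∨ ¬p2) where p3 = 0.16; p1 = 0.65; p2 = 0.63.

0.63

¬p2: Gödel ¬ of 0.63 = 0 (operand ≠ 0)
¬¬p2: Gödel ¬ of 0 = 1 (operand is 0)
¬¬¬p2: Gödel ¬ of 1 = 0 (operand ≠ 0)
¬p1: Gödel ¬ of 0.65 = 0 (operand ≠ 0)
¬p2: Gödel ¬ of 0.63 = 0 (operand ≠ 0)
(¬p1 → ¬p2): 0 ≤ 0, so result = 1
(¬¬¬p2 ∧ (¬p1 → ¬p2)) = min(0, 1) = 0
¬(¬¬¬p2 ∧ (¬p1 → ¬p2)): Gödel ¬ of 0 = 1 (operand is 0)
¬¬(¬¬¬p2 ∧ (¬p1 → ¬p2)): Gödel ¬ of 1 = 0 (operand ≠ 0)
(p1 ∨ p3) = max(0.65, 0.16) = 0.65
(p2 ∨ (p1 ∨ p3)) = max(0.63, 0.65) = 0.65
((p2 ∨ (p1 ∨ p3)) ∧ p2) = min(0.65, 0.63) = 0.63
(¬¬(¬¬¬p2 ∧ (¬p1 → ¬p2)) ∨ ((p2 ∨ (p1 ∨ p3)) ∧ p2)) = max(0, 0.63) = 0.63
¬p2: Gödel ¬ of 0.63 = 0 (operand ≠ 0)
((¬¬(¬¬¬p2 ∧ (¬p1 → ¬p2)) ∨ ((p2 ∨ (p1 ∨ p3)) ∧ p2)) ∨ ¬p2) = max(0.63, 0) = 0.63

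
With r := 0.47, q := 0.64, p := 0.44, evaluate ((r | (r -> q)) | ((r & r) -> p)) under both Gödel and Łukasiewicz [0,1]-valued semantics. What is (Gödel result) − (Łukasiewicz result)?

Gödel evaluation:
  (r -> q): 0.47 ≤ 0.64, so result = 1
  (r | (r -> q)) = max(0.47, 1) = 1
  (r & r) = min(0.47, 0.47) = 0.47
  ((r & r) -> p): 0.47 > 0.44, so result = 0.44
  ((r | (r -> q)) | ((r & r) -> p)) = max(1, 0.44) = 1
  Gödel value = 1
Łukasiewicz evaluation:
  (r -> q): min(1, 1 − 0.47 + 0.64) = 1
  (r | (r -> q)) = max(0.47, 1) = 1
  (r & r) = min(0.47, 0.47) = 0.47
  ((r & r) -> p): min(1, 1 − 0.47 + 0.44) = 0.97
  ((r | (r -> q)) | ((r & r) -> p)) = max(1, 0.97) = 1
  Łukasiewicz value = 1
Difference: 1 − 1 = 0.00

0.00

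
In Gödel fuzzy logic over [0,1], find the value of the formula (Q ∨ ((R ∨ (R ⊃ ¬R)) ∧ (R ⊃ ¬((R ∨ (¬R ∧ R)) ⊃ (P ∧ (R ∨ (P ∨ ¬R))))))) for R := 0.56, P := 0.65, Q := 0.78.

0.78

¬R: Gödel ¬ of 0.56 = 0 (operand ≠ 0)
(R ⊃ ¬R): 0.56 > 0, so result = 0
(R ∨ (R ⊃ ¬R)) = max(0.56, 0) = 0.56
¬R: Gödel ¬ of 0.56 = 0 (operand ≠ 0)
(¬R ∧ R) = min(0, 0.56) = 0
(R ∨ (¬R ∧ R)) = max(0.56, 0) = 0.56
¬R: Gödel ¬ of 0.56 = 0 (operand ≠ 0)
(P ∨ ¬R) = max(0.65, 0) = 0.65
(R ∨ (P ∨ ¬R)) = max(0.56, 0.65) = 0.65
(P ∧ (R ∨ (P ∨ ¬R))) = min(0.65, 0.65) = 0.65
((R ∨ (¬R ∧ R)) ⊃ (P ∧ (R ∨ (P ∨ ¬R)))): 0.56 ≤ 0.65, so result = 1
¬((R ∨ (¬R ∧ R)) ⊃ (P ∧ (R ∨ (P ∨ ¬R)))): Gödel ¬ of 1 = 0 (operand ≠ 0)
(R ⊃ ¬((R ∨ (¬R ∧ R)) ⊃ (P ∧ (R ∨ (P ∨ ¬R))))): 0.56 > 0, so result = 0
((R ∨ (R ⊃ ¬R)) ∧ (R ⊃ ¬((R ∨ (¬R ∧ R)) ⊃ (P ∧ (R ∨ (P ∨ ¬R)))))) = min(0.56, 0) = 0
(Q ∨ ((R ∨ (R ⊃ ¬R)) ∧ (R ⊃ ¬((R ∨ (¬R ∧ R)) ⊃ (P ∧ (R ∨ (P ∨ ¬R))))))) = max(0.78, 0) = 0.78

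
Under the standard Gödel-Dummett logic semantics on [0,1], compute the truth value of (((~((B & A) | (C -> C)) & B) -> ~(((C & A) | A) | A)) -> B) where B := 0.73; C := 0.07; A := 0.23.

(B & A) = min(0.73, 0.23) = 0.23
(C -> C): 0.07 ≤ 0.07, so result = 1
((B & A) | (C -> C)) = max(0.23, 1) = 1
~((B & A) | (C -> C)): Gödel ¬ of 1 = 0 (operand ≠ 0)
(~((B & A) | (C -> C)) & B) = min(0, 0.73) = 0
(C & A) = min(0.07, 0.23) = 0.07
((C & A) | A) = max(0.07, 0.23) = 0.23
(((C & A) | A) | A) = max(0.23, 0.23) = 0.23
~(((C & A) | A) | A): Gödel ¬ of 0.23 = 0 (operand ≠ 0)
((~((B & A) | (C -> C)) & B) -> ~(((C & A) | A) | A)): 0 ≤ 0, so result = 1
(((~((B & A) | (C -> C)) & B) -> ~(((C & A) | A) | A)) -> B): 1 > 0.73, so result = 0.73

0.73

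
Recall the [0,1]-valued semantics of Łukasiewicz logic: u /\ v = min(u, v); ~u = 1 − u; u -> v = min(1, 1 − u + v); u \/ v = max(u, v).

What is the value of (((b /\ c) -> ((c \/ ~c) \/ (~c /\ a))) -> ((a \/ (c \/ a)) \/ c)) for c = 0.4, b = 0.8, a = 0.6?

0.60

(b /\ c) = min(0.8, 0.4) = 0.4
~c: Łukasiewicz ¬ gives 1 − 0.4 = 0.6
(c \/ ~c) = max(0.4, 0.6) = 0.6
~c: Łukasiewicz ¬ gives 1 − 0.4 = 0.6
(~c /\ a) = min(0.6, 0.6) = 0.6
((c \/ ~c) \/ (~c /\ a)) = max(0.6, 0.6) = 0.6
((b /\ c) -> ((c \/ ~c) \/ (~c /\ a))): min(1, 1 − 0.4 + 0.6) = 1
(c \/ a) = max(0.4, 0.6) = 0.6
(a \/ (c \/ a)) = max(0.6, 0.6) = 0.6
((a \/ (c \/ a)) \/ c) = max(0.6, 0.4) = 0.6
(((b /\ c) -> ((c \/ ~c) \/ (~c /\ a))) -> ((a \/ (c \/ a)) \/ c)): min(1, 1 − 1 + 0.6) = 0.6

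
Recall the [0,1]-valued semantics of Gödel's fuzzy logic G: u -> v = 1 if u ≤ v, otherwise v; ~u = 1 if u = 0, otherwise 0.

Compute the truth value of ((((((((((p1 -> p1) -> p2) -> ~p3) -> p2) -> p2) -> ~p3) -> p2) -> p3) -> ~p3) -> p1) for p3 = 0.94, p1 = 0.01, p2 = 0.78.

1.00

(p1 -> p1): 0.01 ≤ 0.01, so result = 1
((p1 -> p1) -> p2): 1 > 0.78, so result = 0.78
~p3: Gödel ¬ of 0.94 = 0 (operand ≠ 0)
(((p1 -> p1) -> p2) -> ~p3): 0.78 > 0, so result = 0
((((p1 -> p1) -> p2) -> ~p3) -> p2): 0 ≤ 0.78, so result = 1
(((((p1 -> p1) -> p2) -> ~p3) -> p2) -> p2): 1 > 0.78, so result = 0.78
~p3: Gödel ¬ of 0.94 = 0 (operand ≠ 0)
((((((p1 -> p1) -> p2) -> ~p3) -> p2) -> p2) -> ~p3): 0.78 > 0, so result = 0
(((((((p1 -> p1) -> p2) -> ~p3) -> p2) -> p2) -> ~p3) -> p2): 0 ≤ 0.78, so result = 1
((((((((p1 -> p1) -> p2) -> ~p3) -> p2) -> p2) -> ~p3) -> p2) -> p3): 1 > 0.94, so result = 0.94
~p3: Gödel ¬ of 0.94 = 0 (operand ≠ 0)
(((((((((p1 -> p1) -> p2) -> ~p3) -> p2) -> p2) -> ~p3) -> p2) -> p3) -> ~p3): 0.94 > 0, so result = 0
((((((((((p1 -> p1) -> p2) -> ~p3) -> p2) -> p2) -> ~p3) -> p2) -> p3) -> ~p3) -> p1): 0 ≤ 0.01, so result = 1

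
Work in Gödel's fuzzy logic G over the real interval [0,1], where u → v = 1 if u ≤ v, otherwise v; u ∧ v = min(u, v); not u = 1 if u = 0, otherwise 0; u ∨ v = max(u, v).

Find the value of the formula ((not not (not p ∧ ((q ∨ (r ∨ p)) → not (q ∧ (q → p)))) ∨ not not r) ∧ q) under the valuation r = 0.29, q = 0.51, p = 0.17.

not p: Gödel ¬ of 0.17 = 0 (operand ≠ 0)
(r ∨ p) = max(0.29, 0.17) = 0.29
(q ∨ (r ∨ p)) = max(0.51, 0.29) = 0.51
(q → p): 0.51 > 0.17, so result = 0.17
(q ∧ (q → p)) = min(0.51, 0.17) = 0.17
not (q ∧ (q → p)): Gödel ¬ of 0.17 = 0 (operand ≠ 0)
((q ∨ (r ∨ p)) → not (q ∧ (q → p))): 0.51 > 0, so result = 0
(not p ∧ ((q ∨ (r ∨ p)) → not (q ∧ (q → p)))) = min(0, 0) = 0
not (not p ∧ ((q ∨ (r ∨ p)) → not (q ∧ (q → p)))): Gödel ¬ of 0 = 1 (operand is 0)
not not (not p ∧ ((q ∨ (r ∨ p)) → not (q ∧ (q → p)))): Gödel ¬ of 1 = 0 (operand ≠ 0)
not r: Gödel ¬ of 0.29 = 0 (operand ≠ 0)
not not r: Gödel ¬ of 0 = 1 (operand is 0)
(not not (not p ∧ ((q ∨ (r ∨ p)) → not (q ∧ (q → p)))) ∨ not not r) = max(0, 1) = 1
((not not (not p ∧ ((q ∨ (r ∨ p)) → not (q ∧ (q → p)))) ∨ not not r) ∧ q) = min(1, 0.51) = 0.51

0.51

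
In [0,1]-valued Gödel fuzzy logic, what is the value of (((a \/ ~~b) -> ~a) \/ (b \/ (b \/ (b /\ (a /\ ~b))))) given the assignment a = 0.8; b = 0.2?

~b: Gödel ¬ of 0.2 = 0 (operand ≠ 0)
~~b: Gödel ¬ of 0 = 1 (operand is 0)
(a \/ ~~b) = max(0.8, 1) = 1
~a: Gödel ¬ of 0.8 = 0 (operand ≠ 0)
((a \/ ~~b) -> ~a): 1 > 0, so result = 0
~b: Gödel ¬ of 0.2 = 0 (operand ≠ 0)
(a /\ ~b) = min(0.8, 0) = 0
(b /\ (a /\ ~b)) = min(0.2, 0) = 0
(b \/ (b /\ (a /\ ~b))) = max(0.2, 0) = 0.2
(b \/ (b \/ (b /\ (a /\ ~b)))) = max(0.2, 0.2) = 0.2
(((a \/ ~~b) -> ~a) \/ (b \/ (b \/ (b /\ (a /\ ~b))))) = max(0, 0.2) = 0.2

0.20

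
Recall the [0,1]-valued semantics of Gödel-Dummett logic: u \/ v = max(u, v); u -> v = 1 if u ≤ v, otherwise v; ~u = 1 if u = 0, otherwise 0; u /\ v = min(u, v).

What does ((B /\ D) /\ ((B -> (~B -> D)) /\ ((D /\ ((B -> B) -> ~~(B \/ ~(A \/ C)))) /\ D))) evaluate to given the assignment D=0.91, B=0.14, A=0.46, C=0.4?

0.14

(B /\ D) = min(0.14, 0.91) = 0.14
~B: Gödel ¬ of 0.14 = 0 (operand ≠ 0)
(~B -> D): 0 ≤ 0.91, so result = 1
(B -> (~B -> D)): 0.14 ≤ 1, so result = 1
(B -> B): 0.14 ≤ 0.14, so result = 1
(A \/ C) = max(0.46, 0.4) = 0.46
~(A \/ C): Gödel ¬ of 0.46 = 0 (operand ≠ 0)
(B \/ ~(A \/ C)) = max(0.14, 0) = 0.14
~(B \/ ~(A \/ C)): Gödel ¬ of 0.14 = 0 (operand ≠ 0)
~~(B \/ ~(A \/ C)): Gödel ¬ of 0 = 1 (operand is 0)
((B -> B) -> ~~(B \/ ~(A \/ C))): 1 ≤ 1, so result = 1
(D /\ ((B -> B) -> ~~(B \/ ~(A \/ C)))) = min(0.91, 1) = 0.91
((D /\ ((B -> B) -> ~~(B \/ ~(A \/ C)))) /\ D) = min(0.91, 0.91) = 0.91
((B -> (~B -> D)) /\ ((D /\ ((B -> B) -> ~~(B \/ ~(A \/ C)))) /\ D)) = min(1, 0.91) = 0.91
((B /\ D) /\ ((B -> (~B -> D)) /\ ((D /\ ((B -> B) -> ~~(B \/ ~(A \/ C)))) /\ D))) = min(0.14, 0.91) = 0.14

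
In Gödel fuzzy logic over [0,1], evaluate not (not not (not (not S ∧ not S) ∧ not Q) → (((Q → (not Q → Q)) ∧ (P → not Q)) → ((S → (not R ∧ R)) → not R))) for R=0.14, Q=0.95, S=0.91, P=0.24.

0.00

not S: Gödel ¬ of 0.91 = 0 (operand ≠ 0)
not S: Gödel ¬ of 0.91 = 0 (operand ≠ 0)
(not S ∧ not S) = min(0, 0) = 0
not (not S ∧ not S): Gödel ¬ of 0 = 1 (operand is 0)
not Q: Gödel ¬ of 0.95 = 0 (operand ≠ 0)
(not (not S ∧ not S) ∧ not Q) = min(1, 0) = 0
not (not (not S ∧ not S) ∧ not Q): Gödel ¬ of 0 = 1 (operand is 0)
not not (not (not S ∧ not S) ∧ not Q): Gödel ¬ of 1 = 0 (operand ≠ 0)
not Q: Gödel ¬ of 0.95 = 0 (operand ≠ 0)
(not Q → Q): 0 ≤ 0.95, so result = 1
(Q → (not Q → Q)): 0.95 ≤ 1, so result = 1
not Q: Gödel ¬ of 0.95 = 0 (operand ≠ 0)
(P → not Q): 0.24 > 0, so result = 0
((Q → (not Q → Q)) ∧ (P → not Q)) = min(1, 0) = 0
not R: Gödel ¬ of 0.14 = 0 (operand ≠ 0)
(not R ∧ R) = min(0, 0.14) = 0
(S → (not R ∧ R)): 0.91 > 0, so result = 0
not R: Gödel ¬ of 0.14 = 0 (operand ≠ 0)
((S → (not R ∧ R)) → not R): 0 ≤ 0, so result = 1
(((Q → (not Q → Q)) ∧ (P → not Q)) → ((S → (not R ∧ R)) → not R)): 0 ≤ 1, so result = 1
(not not (not (not S ∧ not S) ∧ not Q) → (((Q → (not Q → Q)) ∧ (P → not Q)) → ((S → (not R ∧ R)) → not R))): 0 ≤ 1, so result = 1
not (not not (not (not S ∧ not S) ∧ not Q) → (((Q → (not Q → Q)) ∧ (P → not Q)) → ((S → (not R ∧ R)) → not R))): Gödel ¬ of 1 = 0 (operand ≠ 0)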